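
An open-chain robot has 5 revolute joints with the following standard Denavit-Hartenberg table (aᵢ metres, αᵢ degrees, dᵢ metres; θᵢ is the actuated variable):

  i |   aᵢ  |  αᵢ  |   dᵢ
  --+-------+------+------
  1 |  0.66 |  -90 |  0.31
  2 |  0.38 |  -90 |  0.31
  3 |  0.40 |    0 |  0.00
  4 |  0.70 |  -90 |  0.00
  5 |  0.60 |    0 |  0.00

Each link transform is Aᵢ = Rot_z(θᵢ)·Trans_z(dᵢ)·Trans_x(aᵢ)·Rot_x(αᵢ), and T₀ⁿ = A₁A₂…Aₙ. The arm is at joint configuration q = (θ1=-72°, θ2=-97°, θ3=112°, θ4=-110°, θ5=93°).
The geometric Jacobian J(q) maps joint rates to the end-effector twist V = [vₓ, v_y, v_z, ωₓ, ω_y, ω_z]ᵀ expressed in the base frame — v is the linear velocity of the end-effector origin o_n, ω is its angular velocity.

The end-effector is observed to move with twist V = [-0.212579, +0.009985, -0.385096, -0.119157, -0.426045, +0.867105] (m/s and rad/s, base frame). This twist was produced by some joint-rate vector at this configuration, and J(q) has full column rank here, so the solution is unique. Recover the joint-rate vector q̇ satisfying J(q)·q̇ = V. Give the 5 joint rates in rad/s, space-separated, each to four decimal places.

o_n = [-0.0937, 0.0160, 1.1286]
J₁: ẑ×o_n = [-0.0160, -0.0937, 0.0000], ω = ẑ
J2: z=[0.9511, 0.3090, 0.0000] o=[0.2040, -0.6277, 0.3100] → [0.2530, -0.7786, 0.7042, 0.9511, 0.3090, 0.0000]
J3: z=[0.3067, -0.9440, 0.1219] o=[0.4845, -0.4879, 0.6872] → [-0.4781, -0.2059, -0.3913, 0.3067, -0.9440, 0.1219]
J4: z=[0.3067, -0.9440, 0.1219] o=[0.1374, -0.6198, 0.5384] → [-0.6346, -0.2092, -0.0232, 0.3067, -0.9440, 0.1219]
J5: z=[-0.9492, -0.3129, -0.0346] o=[0.0878, -0.5463, 1.2328] → [0.0521, -0.0926, -0.5905, -0.9492, -0.3129, -0.0346]
q̇ = J⁺·V = [0.8230, -0.2130, 0.5640, -0.1930, 0.0320]

0.8230 -0.2130 0.5640 -0.1930 0.0320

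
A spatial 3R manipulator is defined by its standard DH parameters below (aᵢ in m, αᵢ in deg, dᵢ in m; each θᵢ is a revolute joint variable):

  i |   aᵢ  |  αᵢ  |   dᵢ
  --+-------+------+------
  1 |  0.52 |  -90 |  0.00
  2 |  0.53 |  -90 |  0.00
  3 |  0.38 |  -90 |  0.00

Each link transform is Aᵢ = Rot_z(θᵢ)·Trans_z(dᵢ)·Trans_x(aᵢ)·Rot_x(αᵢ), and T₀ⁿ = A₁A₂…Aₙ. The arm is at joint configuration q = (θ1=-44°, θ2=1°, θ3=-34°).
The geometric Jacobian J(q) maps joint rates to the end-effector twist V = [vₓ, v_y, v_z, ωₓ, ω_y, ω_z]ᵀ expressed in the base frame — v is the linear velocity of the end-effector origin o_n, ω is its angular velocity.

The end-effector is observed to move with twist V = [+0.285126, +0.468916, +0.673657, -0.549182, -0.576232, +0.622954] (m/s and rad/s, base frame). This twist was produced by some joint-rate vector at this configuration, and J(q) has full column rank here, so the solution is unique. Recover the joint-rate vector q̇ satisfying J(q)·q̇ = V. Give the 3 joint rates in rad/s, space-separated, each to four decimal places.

0.3230 -0.7960 -0.3000

o_n = [1.1294, -0.7953, -0.0147]
J₁: ẑ×o_n = [0.7953, 1.1294, -0.0000], ω = ẑ
J2: z=[0.6947, 0.7193, 0.0000] o=[0.3741, -0.3612, 0.0000] → [-0.0106, 0.0102, -0.8449, 0.6947, 0.7193, 0.0000]
J3: z=[-0.0126, 0.0121, -0.9998] o=[0.7552, -0.7293, -0.0092] → [-0.0660, -0.3742, -0.0037, -0.0126, 0.0121, -0.9998]
q̇ = J⁺·V = [0.3230, -0.7960, -0.3000]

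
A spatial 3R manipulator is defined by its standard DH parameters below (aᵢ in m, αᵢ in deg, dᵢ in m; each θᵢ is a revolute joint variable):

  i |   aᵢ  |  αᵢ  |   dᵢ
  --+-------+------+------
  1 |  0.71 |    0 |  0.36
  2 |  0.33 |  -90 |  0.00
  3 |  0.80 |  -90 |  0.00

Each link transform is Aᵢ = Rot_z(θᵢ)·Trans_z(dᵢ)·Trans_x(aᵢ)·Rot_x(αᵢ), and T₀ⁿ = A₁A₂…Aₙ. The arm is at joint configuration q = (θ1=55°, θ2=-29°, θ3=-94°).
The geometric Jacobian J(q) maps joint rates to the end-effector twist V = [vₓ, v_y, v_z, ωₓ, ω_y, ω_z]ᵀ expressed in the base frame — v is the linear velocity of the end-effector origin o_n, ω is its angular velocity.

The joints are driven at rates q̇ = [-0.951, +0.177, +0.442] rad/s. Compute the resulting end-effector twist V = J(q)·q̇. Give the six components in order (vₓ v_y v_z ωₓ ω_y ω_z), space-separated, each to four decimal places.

o_n = [0.6537, 0.7018, 1.1581]
J₁: ẑ×o_n = [-0.7018, 0.6537, 0.0000], ω = ẑ
J2: z=[0.0000, 0.0000, 1.0000] o=[0.4072, 0.5816, 0.3600] → [-0.1202, 0.2464, 0.0000, 0.0000, 0.0000, 1.0000]
J3: z=[-0.4384, 0.8988, 0.0000] o=[0.7038, 0.7263, 0.3600] → [0.7173, 0.3498, 0.0558, -0.4384, 0.8988, 0.0000]
V = J·q̇ = [0.9632, -0.4234, 0.0247, -0.1938, 0.3973, -0.7740]

0.9632 -0.4234 0.0247 -0.1938 0.3973 -0.7740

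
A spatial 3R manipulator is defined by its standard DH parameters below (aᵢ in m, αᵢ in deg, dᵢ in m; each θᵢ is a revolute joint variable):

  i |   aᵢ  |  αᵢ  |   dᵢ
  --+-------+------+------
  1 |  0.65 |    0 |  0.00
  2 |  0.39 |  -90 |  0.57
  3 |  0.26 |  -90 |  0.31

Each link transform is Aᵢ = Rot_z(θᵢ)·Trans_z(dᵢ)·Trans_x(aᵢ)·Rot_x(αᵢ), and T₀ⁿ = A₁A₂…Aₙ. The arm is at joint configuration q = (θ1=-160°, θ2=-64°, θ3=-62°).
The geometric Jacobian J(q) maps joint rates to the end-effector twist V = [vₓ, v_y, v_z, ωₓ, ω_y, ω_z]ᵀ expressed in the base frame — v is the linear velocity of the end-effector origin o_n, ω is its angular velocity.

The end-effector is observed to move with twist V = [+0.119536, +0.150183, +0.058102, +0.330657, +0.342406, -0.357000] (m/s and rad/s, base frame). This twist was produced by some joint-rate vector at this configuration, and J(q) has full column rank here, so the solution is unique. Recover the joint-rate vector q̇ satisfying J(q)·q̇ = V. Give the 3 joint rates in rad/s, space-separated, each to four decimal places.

o_n = [-1.1945, -0.0896, 0.7996]
J₁: ẑ×o_n = [0.0896, -1.1945, 0.0000], ω = ẑ
J2: z=[0.0000, 0.0000, 1.0000] o=[-0.6108, -0.2223, 0.0000] → [-0.1327, -0.5837, 0.0000, 0.0000, 0.0000, 1.0000]
J3: z=[-0.6947, -0.7193, 0.0000] o=[-0.8913, 0.0486, 0.5700] → [-0.1651, 0.1595, -0.1221, -0.6947, -0.7193, 0.0000]
q̇ = J⁺·V = [-0.0290, -0.3280, -0.4760]

-0.0290 -0.3280 -0.4760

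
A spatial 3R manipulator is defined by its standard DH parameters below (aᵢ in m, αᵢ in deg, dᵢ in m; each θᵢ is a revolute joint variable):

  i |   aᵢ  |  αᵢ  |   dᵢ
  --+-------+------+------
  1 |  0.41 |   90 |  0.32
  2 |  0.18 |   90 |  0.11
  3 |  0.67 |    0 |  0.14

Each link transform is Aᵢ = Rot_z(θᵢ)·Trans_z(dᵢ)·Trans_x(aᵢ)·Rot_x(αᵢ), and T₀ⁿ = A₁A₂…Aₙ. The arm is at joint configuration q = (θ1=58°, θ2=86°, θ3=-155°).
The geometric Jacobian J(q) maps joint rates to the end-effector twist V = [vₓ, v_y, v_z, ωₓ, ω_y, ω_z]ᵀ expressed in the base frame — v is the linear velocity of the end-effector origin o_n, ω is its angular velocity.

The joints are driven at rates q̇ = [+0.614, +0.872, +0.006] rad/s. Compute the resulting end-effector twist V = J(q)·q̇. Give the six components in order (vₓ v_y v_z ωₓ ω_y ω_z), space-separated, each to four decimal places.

-0.1286 0.4034 0.0975 0.7427 -0.4570 0.6136

o_n = [0.1286, 0.5326, -0.1160]
J₁: ẑ×o_n = [-0.5326, 0.1286, 0.0000], ω = ẑ
J2: z=[0.8480, -0.5299, 0.0000] o=[0.2173, 0.3477, 0.3200] → [0.2310, 0.3697, 0.1099, 0.8480, -0.5299, 0.0000]
J3: z=[0.5286, 0.8460, -0.0698] o=[0.3172, 0.3001, 0.4996] → [-0.5045, 0.3385, 0.2825, 0.5286, 0.8460, -0.0698]
V = J·q̇ = [-0.1286, 0.4034, 0.0975, 0.7427, -0.4570, 0.6136]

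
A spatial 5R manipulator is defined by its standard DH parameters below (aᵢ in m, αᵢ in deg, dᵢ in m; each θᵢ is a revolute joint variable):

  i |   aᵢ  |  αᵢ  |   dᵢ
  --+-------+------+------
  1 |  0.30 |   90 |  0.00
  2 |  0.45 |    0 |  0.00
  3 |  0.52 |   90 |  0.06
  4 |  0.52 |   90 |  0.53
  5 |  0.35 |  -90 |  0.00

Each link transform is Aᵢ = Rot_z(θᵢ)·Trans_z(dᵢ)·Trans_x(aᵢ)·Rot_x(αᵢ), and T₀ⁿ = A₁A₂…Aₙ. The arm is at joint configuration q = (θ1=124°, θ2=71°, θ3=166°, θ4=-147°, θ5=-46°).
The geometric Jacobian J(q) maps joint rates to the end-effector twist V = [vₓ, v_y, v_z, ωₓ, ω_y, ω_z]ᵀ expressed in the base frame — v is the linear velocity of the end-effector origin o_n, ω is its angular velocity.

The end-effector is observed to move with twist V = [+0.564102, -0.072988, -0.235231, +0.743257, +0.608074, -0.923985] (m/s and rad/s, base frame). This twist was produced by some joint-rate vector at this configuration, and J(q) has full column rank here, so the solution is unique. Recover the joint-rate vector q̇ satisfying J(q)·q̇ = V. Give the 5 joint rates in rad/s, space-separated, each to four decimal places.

o_n = [-0.4506, 0.0320, 0.6777]
J₁: ẑ×o_n = [-0.0320, -0.4506, 0.0000], ω = ẑ
J2: z=[0.8290, 0.5592, 0.0000] o=[-0.1678, 0.2487, 0.0000] → [0.3789, -0.5618, -0.0215, 0.8290, 0.5592, 0.0000]
J3: z=[0.8290, 0.5592, 0.0000] o=[-0.2497, 0.3702, 0.4255] → [0.1410, -0.2091, -0.1680, 0.8290, 0.5592, 0.0000]
J4: z=[0.4690, -0.6953, 0.5446] o=[-0.0416, 0.1689, -0.0106] → [-0.4040, -0.5456, -0.3486, 0.4690, -0.6953, 0.5446]
J5: z=[0.5294, 0.7149, 0.4568] o=[-0.1606, -0.1610, 0.6438] → [-0.0640, -0.1504, 0.3095, 0.5294, 0.7149, 0.4568]
q̇ = J⁺·V = [-0.4470, 0.6820, 0.8160, -0.3340, -0.6460]

-0.4470 0.6820 0.8160 -0.3340 -0.6460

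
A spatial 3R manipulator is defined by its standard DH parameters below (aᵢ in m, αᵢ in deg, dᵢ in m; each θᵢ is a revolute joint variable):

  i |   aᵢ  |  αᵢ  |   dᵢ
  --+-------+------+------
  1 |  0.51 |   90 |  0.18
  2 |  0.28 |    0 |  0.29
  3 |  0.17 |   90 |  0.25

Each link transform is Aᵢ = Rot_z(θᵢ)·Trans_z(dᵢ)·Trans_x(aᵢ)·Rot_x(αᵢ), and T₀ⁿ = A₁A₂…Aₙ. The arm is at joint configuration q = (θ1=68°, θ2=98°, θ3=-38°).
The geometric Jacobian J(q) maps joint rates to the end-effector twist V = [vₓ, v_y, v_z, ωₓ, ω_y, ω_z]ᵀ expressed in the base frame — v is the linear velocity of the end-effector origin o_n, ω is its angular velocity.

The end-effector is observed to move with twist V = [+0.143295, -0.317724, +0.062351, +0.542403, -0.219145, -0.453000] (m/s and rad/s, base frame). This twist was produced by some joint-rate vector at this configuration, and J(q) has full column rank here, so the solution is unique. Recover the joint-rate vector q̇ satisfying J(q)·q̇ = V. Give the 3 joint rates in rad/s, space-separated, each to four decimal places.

-0.4530 -0.3240 0.9090

o_n = [0.7090, 0.3133, 0.6045]
J₁: ẑ×o_n = [-0.3133, 0.7090, 0.0000], ω = ẑ
J2: z=[0.9272, -0.3746, 0.0000] o=[0.1910, 0.4729, 0.1800] → [-0.1590, -0.3936, 0.0460, 0.9272, -0.3746, 0.0000]
J3: z=[0.9272, -0.3746, 0.0000] o=[0.4453, 0.3281, 0.4573] → [-0.0552, -0.1365, 0.0850, 0.9272, -0.3746, 0.0000]
q̇ = J⁺·V = [-0.4530, -0.3240, 0.9090]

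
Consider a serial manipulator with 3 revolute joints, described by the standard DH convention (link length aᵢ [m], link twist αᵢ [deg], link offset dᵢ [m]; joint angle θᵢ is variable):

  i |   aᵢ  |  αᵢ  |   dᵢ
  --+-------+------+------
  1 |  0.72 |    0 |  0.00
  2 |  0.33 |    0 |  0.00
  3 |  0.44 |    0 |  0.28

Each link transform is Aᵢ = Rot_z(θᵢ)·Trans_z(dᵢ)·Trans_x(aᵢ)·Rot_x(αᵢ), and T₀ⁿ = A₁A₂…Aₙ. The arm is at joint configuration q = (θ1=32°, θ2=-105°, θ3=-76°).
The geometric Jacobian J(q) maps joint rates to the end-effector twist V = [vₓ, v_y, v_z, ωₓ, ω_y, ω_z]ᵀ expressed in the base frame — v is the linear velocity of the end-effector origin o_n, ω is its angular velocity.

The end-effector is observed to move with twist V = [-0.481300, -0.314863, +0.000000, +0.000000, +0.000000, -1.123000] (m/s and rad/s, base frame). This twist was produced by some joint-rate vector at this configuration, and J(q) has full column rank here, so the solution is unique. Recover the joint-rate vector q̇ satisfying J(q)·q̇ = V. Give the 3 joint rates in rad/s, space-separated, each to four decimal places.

o_n = [0.3299, -0.1607, 0.2800]
J₁: ẑ×o_n = [0.1607, 0.3299, -0.0000], ω = ẑ
J2: z=[0.0000, 0.0000, 1.0000] o=[0.6106, 0.3815, 0.0000] → [0.5422, -0.2807, 0.0000, 0.0000, 0.0000, 1.0000]
J3: z=[0.0000, 0.0000, 1.0000] o=[0.7071, 0.0660, 0.0000] → [0.2266, -0.3772, 0.0000, 0.0000, 0.0000, 1.0000]
q̇ = J⁺·V = [-0.9200, -0.9110, 0.7080]

-0.9200 -0.9110 0.7080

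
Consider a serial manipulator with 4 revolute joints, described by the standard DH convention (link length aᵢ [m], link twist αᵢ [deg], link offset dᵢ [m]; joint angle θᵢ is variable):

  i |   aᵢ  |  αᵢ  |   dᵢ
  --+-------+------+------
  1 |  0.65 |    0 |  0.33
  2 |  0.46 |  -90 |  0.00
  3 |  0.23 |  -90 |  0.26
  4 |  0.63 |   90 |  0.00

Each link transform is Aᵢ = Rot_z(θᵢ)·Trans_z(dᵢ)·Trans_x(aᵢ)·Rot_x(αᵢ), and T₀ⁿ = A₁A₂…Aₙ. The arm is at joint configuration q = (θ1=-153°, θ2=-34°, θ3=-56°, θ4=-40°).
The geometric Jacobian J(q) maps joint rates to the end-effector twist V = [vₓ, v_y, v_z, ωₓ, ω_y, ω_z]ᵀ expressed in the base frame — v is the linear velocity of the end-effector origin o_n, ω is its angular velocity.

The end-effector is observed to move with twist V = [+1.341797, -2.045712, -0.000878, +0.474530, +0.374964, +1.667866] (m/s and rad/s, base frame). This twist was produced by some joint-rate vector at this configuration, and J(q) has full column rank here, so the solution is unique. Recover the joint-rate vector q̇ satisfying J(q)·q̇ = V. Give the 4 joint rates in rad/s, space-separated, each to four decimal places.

o_n = [-1.5123, -0.8505, 0.9208]
J₁: ẑ×o_n = [0.8505, -1.5123, 0.0000], ω = ẑ
J2: z=[0.0000, 0.0000, 1.0000] o=[-0.5792, -0.2951, 0.3300] → [0.5554, -0.9331, 0.0000, 0.0000, 0.0000, 1.0000]
J3: z=[-0.1219, -0.9925, 0.0000] o=[-1.0357, -0.2390, 0.3300] → [-0.5864, 0.0720, -0.3985, -0.1219, -0.9925, 0.0000]
J4: z=[-0.8229, 0.1010, -0.5592] o=[-1.1951, -0.4814, 0.5207] → [-0.1659, 0.5066, 0.3357, -0.8229, 0.1010, -0.5592]
q̇ = J⁺·V = [0.8050, 0.5760, -0.4300, -0.5130]

0.8050 0.5760 -0.4300 -0.5130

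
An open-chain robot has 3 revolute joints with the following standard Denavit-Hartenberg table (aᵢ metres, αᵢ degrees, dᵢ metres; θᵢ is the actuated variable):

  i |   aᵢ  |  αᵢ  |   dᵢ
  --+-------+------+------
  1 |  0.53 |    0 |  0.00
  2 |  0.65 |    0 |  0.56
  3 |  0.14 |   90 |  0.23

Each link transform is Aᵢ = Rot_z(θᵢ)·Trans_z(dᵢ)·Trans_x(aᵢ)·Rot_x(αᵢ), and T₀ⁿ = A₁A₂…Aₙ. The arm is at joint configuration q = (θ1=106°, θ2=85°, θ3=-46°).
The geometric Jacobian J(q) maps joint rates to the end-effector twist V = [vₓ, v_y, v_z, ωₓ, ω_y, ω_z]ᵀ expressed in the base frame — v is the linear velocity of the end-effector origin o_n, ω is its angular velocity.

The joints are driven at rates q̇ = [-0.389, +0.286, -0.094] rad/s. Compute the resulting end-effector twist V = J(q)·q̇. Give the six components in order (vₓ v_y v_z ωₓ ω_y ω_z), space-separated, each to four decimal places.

o_n = [-0.8988, 0.4657, 0.7900]
J₁: ẑ×o_n = [-0.4657, -0.8988, 0.0000], ω = ẑ
J2: z=[0.0000, 0.0000, 1.0000] o=[-0.1461, 0.5095, 0.0000] → [0.0437, -0.7527, 0.0000, 0.0000, 0.0000, 1.0000]
J3: z=[0.0000, 0.0000, 1.0000] o=[-0.7841, 0.3854, 0.5600] → [-0.0803, -0.1147, 0.0000, 0.0000, 0.0000, 1.0000]
V = J·q̇ = [0.2012, 0.1451, 0.0000, 0.0000, 0.0000, -0.1970]

0.2012 0.1451 0.0000 0.0000 0.0000 -0.1970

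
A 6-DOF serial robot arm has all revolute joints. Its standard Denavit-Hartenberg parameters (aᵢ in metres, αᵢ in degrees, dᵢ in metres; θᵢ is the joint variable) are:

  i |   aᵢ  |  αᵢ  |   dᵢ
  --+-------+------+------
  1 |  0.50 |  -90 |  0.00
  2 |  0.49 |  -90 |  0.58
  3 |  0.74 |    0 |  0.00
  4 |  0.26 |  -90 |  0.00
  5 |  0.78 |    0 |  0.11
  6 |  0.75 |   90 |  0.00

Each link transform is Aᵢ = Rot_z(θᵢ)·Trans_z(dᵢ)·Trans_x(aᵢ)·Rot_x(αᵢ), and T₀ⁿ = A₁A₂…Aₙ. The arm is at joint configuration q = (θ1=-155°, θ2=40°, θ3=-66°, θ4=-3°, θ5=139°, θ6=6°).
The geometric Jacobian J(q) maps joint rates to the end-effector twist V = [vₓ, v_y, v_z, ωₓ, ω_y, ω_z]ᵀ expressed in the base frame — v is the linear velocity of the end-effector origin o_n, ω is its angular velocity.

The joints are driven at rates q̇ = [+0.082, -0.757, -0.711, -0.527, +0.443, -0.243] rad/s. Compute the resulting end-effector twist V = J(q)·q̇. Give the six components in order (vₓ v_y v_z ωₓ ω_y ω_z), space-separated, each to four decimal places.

o_n = [-1.2456, -0.9518, 0.3643]
J₁: ẑ×o_n = [0.9518, -1.2456, 0.0000], ω = ẑ
J2: z=[0.4226, -0.9063, 0.0000] o=[-0.4532, -0.2113, 0.0000] → [-0.3302, -0.1540, -1.0312, 0.4226, -0.9063, 0.0000]
J3: z=[0.5826, 0.2717, -0.7660] o=[-0.5482, -0.8956, -0.3150] → [0.1415, 0.1385, 0.1567, 0.5826, 0.2717, -0.7660]
J4: z=[0.5826, 0.2717, -0.7660] o=[-0.4715, -1.6057, -0.5084] → [0.7380, 0.0846, 0.5913, 0.5826, 0.2717, -0.7660]
J5: z=[-0.7996, 0.0226, -0.6001] o=[-0.4336, -1.8559, -0.5683] → [0.5636, 1.2330, -0.7046, -0.7996, 0.0226, -0.6001]
J6: z=[-0.7996, 0.0226, -0.6001] o=[-0.9055, -1.4260, -0.1067] → [0.2952, 0.5808, -0.3715, -0.7996, 0.0226, -0.6001]
V = J·q̇ = [0.0164, 0.2765, 0.1357, -1.2011, 0.3543, 0.9103]

0.0164 0.2765 0.1357 -1.2011 0.3543 0.9103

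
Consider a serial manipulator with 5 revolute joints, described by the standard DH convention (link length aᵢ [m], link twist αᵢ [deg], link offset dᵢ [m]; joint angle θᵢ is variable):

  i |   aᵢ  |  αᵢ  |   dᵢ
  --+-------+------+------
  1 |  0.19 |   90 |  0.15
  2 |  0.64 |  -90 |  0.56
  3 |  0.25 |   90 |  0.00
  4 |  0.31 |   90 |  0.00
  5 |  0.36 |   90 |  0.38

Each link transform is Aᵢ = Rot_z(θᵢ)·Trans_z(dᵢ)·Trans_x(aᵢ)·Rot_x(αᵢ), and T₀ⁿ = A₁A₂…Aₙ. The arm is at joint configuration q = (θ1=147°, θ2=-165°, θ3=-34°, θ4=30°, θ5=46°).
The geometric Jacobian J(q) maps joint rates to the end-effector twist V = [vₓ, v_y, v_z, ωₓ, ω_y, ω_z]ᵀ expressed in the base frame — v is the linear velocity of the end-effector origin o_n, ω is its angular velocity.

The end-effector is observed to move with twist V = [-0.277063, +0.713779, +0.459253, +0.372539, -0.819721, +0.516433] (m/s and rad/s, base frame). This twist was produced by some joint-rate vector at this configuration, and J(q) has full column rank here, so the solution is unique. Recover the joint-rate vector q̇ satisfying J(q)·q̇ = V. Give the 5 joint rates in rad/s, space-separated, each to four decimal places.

0.6190 0.1900 0.3400 -0.9840 0.5050

o_n = [1.5774, 0.5161, -0.1293]
J₁: ẑ×o_n = [-0.5161, 1.5774, 0.0000], ω = ẑ
J2: z=[0.5446, 0.8387, 0.0000] o=[-0.1593, 0.1035, 0.1500] → [-0.2342, 0.1521, -1.2318, 0.5446, 0.8387, 0.0000]
J3: z=[-0.2171, 0.1410, -0.9659] o=[0.6641, 0.2364, -0.0156] → [0.2541, -0.9068, -0.1894, -0.2171, 0.1410, -0.9659]
J4: z=[-0.0015, 0.9895, 0.1447] o=[0.9081, 0.2447, -0.0693] → [-0.0986, 0.0968, -0.6626, -0.0015, 0.9895, 0.1447]
J5: z=[0.6761, -0.1057, 0.7292] o=[1.1366, 0.2753, -0.2766] → [-0.1912, 0.2218, 0.2094, 0.6761, -0.1057, 0.7292]
q̇ = J⁺·V = [0.6190, 0.1900, 0.3400, -0.9840, 0.5050]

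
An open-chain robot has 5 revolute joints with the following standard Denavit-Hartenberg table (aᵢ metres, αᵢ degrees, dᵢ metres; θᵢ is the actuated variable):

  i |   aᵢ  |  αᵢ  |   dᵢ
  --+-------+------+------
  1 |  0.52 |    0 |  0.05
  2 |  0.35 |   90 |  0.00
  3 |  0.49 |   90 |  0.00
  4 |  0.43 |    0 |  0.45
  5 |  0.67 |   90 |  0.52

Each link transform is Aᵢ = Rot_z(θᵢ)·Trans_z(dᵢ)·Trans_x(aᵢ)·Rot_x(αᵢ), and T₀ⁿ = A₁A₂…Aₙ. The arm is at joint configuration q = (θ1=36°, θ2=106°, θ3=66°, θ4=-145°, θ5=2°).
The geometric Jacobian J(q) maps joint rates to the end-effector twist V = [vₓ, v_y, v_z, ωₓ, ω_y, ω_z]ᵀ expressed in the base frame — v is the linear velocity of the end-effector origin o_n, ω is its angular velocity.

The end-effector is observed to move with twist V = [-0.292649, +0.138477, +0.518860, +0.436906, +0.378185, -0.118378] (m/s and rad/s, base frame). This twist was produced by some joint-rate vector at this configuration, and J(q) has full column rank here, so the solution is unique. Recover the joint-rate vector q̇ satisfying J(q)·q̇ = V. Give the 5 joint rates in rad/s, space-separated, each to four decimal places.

o_n = [-0.8261, 0.4551, -0.7075]
J₁: ẑ×o_n = [-0.4551, -0.8261, 0.0000], ω = ẑ
J2: z=[0.0000, 0.0000, 1.0000] o=[0.4207, 0.3056, 0.0500] → [-0.1495, -1.2468, 0.0000, 0.0000, 0.0000, 1.0000]
J3: z=[0.6157, 0.7880, 0.0000] o=[0.1449, 0.5211, 0.0500] → [-0.5969, 0.4664, 0.7245, 0.6157, 0.7880, 0.0000]
J4: z=[-0.7199, 0.5624, -0.4067] o=[-0.0122, 0.6438, 0.4976] → [-0.7546, -0.5365, 0.5937, -0.7199, 0.5624, -0.4067]
J5: z=[-0.7199, 0.5624, -0.4067] o=[-0.3751, 0.6144, -0.0072] → [-0.4587, -0.3207, 0.3684, -0.7199, 0.5624, -0.4067]
q̇ = J⁺·V = [-0.5420, 0.3740, 0.5670, 0.6790, -0.8010]

-0.5420 0.3740 0.5670 0.6790 -0.8010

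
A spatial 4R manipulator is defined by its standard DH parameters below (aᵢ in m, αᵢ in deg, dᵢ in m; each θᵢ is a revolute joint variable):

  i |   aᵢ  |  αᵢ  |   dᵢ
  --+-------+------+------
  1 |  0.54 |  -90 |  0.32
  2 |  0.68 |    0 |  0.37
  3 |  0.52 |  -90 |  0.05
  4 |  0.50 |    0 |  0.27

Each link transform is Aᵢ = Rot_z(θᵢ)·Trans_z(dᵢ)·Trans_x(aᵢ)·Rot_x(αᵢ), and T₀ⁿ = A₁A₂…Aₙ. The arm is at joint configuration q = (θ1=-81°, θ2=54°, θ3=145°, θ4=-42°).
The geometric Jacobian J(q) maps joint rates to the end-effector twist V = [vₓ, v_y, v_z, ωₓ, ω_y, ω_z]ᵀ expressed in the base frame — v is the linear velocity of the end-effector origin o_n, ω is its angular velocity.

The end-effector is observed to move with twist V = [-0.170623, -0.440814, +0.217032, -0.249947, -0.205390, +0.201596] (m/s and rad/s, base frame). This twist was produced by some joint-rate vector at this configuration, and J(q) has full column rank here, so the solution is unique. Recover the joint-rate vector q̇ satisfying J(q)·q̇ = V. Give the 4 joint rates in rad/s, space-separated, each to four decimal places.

-0.2740 -0.9330 0.6540 0.5030

o_n = [0.7742, -0.0643, 0.3154]
J₁: ẑ×o_n = [0.0643, 0.7742, -0.0000], ω = ẑ
J2: z=[0.9877, 0.1564, 0.0000] o=[0.0845, -0.5334, 0.3200] → [-0.0007, 0.0045, 0.3554, 0.9877, 0.1564, 0.0000]
J3: z=[0.9877, 0.1564, 0.0000] o=[0.5124, -0.8702, -0.2301] → [0.0853, -0.5388, 0.7551, 0.9877, 0.1564, 0.0000]
J4: z=[0.0509, -0.3216, 0.9455] o=[0.4849, -0.3768, -0.0608] → [-0.4165, 0.2543, 0.1089, 0.0509, -0.3216, 0.9455]
q̇ = J⁺·V = [-0.2740, -0.9330, 0.6540, 0.5030]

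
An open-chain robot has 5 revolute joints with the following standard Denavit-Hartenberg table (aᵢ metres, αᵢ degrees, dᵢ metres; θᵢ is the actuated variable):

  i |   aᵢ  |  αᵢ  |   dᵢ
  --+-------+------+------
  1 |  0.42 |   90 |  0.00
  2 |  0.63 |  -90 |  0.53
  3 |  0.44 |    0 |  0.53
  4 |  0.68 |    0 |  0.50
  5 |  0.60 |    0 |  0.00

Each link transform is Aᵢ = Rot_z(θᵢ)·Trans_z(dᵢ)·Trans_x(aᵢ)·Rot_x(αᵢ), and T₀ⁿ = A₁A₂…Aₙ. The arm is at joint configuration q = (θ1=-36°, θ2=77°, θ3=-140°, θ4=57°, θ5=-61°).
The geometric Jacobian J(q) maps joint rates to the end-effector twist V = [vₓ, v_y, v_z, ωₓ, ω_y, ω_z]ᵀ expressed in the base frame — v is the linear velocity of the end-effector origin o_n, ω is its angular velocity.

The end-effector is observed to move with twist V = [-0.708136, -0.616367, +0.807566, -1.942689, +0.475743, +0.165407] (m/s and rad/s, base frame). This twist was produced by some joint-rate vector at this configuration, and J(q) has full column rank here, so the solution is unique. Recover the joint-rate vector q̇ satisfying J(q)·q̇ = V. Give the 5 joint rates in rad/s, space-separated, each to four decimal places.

o_n = [-1.5739, -1.1314, 0.1249]
J₁: ẑ×o_n = [1.1314, -1.5739, 0.0000], ω = ẑ
J2: z=[-0.5878, -0.8090, 0.0000] o=[0.3398, -0.2469, 0.0000] → [-0.1011, 0.0734, -1.0283, -0.5878, -0.8090, 0.0000]
J3: z=[-0.7883, 0.5727, 0.2250] o=[0.1429, -0.7589, 0.6139] → [-0.1962, -0.7716, 1.2768, -0.7883, 0.5727, 0.2250]
J4: z=[-0.7883, 0.5727, 0.2250] o=[-0.5025, -0.6397, 0.4047] → [-0.0496, -0.4615, 1.0013, -0.7883, 0.5727, 0.2250]
J5: z=[-0.7883, 0.5727, 0.2250] o=[-1.2782, -0.9103, 0.5979] → [-0.2211, -0.4393, 0.3436, -0.7883, 0.5727, 0.2250]
q̇ = J⁺·V = [-0.2620, 0.7570, 0.7250, 0.3900, 0.7850]

-0.2620 0.7570 0.7250 0.3900 0.7850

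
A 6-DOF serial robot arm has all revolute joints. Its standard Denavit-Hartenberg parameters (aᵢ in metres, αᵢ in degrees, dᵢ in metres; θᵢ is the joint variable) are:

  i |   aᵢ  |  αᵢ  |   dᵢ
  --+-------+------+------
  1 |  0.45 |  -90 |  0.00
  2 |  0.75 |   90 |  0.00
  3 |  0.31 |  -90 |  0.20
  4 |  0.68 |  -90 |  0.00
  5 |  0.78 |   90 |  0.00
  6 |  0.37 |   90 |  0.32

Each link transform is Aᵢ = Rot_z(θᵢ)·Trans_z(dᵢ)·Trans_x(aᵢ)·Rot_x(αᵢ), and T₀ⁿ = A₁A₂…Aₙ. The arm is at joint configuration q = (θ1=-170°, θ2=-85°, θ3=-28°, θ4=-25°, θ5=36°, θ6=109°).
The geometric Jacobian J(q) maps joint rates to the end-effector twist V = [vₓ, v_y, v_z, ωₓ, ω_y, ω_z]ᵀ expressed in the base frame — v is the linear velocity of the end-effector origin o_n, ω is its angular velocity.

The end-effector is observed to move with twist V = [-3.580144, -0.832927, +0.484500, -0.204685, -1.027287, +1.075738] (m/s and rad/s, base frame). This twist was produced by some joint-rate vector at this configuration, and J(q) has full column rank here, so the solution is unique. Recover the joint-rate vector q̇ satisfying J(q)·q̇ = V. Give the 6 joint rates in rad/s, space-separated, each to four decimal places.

o_n = [-0.3276, 0.8815, 2.2484]
J₁: ẑ×o_n = [-0.8815, -0.3276, 0.0000], ω = ẑ
J2: z=[0.1736, -0.9848, 0.0000] o=[-0.4432, -0.0781, 0.0000] → [-2.2143, -0.3904, 0.2804, 0.1736, -0.9848, 0.0000]
J3: z=[0.9811, 0.1730, 0.0872] o=[-0.5075, -0.0895, 0.7471] → [0.1751, -1.4572, 0.9215, 0.9811, 0.1730, 0.0872]
J4: z=[0.1130, -0.8766, 0.4677] o=[-0.3601, 0.0843, 1.0372] → [-1.4346, -0.1217, 0.1186, 0.1130, -0.8766, 0.4677]
J5: z=[-0.9556, 0.0330, 0.2927] o=[-0.1751, 0.4107, 1.6044] → [-0.1166, 0.5708, -0.4449, -0.9556, 0.0330, 0.2927]
J6: z=[0.2513, -0.4271, 0.8686] o=[-0.0553, 1.1155, 1.9162] → [0.0614, -0.3201, -0.1751, 0.2513, -0.4271, 0.8686]
q̇ = J⁺·V = [0.9320, 0.8910, 0.5080, 0.5220, 0.8410, -0.4500]

0.9320 0.8910 0.5080 0.5220 0.8410 -0.4500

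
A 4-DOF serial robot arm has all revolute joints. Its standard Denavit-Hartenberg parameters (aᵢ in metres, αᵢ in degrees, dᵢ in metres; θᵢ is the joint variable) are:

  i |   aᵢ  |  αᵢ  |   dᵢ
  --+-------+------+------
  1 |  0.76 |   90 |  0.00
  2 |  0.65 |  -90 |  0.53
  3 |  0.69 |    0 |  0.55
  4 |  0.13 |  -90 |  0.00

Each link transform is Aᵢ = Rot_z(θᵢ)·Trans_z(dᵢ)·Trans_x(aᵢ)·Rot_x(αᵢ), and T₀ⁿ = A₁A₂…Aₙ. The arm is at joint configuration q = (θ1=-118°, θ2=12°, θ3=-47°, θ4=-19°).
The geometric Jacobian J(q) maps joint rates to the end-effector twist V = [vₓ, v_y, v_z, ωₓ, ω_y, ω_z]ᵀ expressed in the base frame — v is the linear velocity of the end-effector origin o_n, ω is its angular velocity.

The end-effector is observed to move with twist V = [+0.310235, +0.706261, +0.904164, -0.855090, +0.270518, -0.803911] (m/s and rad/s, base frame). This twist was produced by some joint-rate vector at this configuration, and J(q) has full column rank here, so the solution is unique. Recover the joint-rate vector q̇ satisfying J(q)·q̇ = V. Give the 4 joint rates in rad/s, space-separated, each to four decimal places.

-0.0390 0.8820 0.1140 -0.8960

o_n = [-1.8604, -1.0420, 0.7820]
J₁: ẑ×o_n = [1.0420, -1.8604, 0.0000], ω = ẑ
J2: z=[-0.8829, 0.4695, 0.0000] o=[-0.3568, -0.6710, 0.0000] → [0.3671, 0.6904, 1.0335, -0.8829, 0.4695, 0.0000]
J3: z=[0.0976, 0.1836, 0.9781] o=[-1.1232, -0.9836, 0.1351] → [0.1759, -0.7841, 0.1296, 0.0976, 0.1836, 0.9781]
J4: z=[0.0976, 0.1836, 0.9781] o=[-1.7312, -1.0521, 0.7710] → [-0.0078, -0.1274, 0.0247, 0.0976, 0.1836, 0.9781]
q̇ = J⁺·V = [-0.0390, 0.8820, 0.1140, -0.8960]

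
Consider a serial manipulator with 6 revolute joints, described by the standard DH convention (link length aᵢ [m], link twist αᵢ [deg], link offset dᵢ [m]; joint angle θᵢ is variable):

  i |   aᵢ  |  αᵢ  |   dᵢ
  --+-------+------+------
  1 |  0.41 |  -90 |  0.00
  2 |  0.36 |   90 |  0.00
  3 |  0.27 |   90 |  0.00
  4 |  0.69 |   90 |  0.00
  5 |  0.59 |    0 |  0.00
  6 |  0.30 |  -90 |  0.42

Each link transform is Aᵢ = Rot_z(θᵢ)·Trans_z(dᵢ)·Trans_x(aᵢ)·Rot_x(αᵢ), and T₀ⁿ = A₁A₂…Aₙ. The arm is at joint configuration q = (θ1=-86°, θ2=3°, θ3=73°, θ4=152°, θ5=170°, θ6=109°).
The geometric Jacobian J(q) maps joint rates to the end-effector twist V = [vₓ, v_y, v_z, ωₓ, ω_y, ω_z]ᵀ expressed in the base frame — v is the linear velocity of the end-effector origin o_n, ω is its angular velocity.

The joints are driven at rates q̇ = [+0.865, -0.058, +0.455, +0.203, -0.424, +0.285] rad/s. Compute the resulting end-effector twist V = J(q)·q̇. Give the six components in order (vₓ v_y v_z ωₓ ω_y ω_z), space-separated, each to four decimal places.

o_n = [0.4200, -0.6762, 0.4292]
J₁: ẑ×o_n = [0.6762, 0.4200, -0.0000], ω = ẑ
J2: z=[0.9976, 0.0698, 0.0000] o=[0.0286, -0.4090, 0.0000] → [0.0299, -0.4282, -0.2938, 0.9976, 0.0698, 0.0000]
J3: z=[0.0037, -0.0522, 0.9986] o=[0.0537, -0.7676, -0.0188] → [-0.1147, 0.3642, 0.0195, 0.0037, -0.0522, 0.9986]
J4: z=[-0.2250, -0.9731, -0.0500] o=[0.3168, -0.8283, -0.0230] → [-0.4324, 0.0966, 0.0662, -0.2250, -0.9731, -0.0500]
J5: z=[0.4606, -0.1515, 0.8746] o=[-0.2757, -0.7084, 0.3098] → [-0.0462, 0.5534, 0.1202, 0.4606, -0.1515, 0.8746]
J6: z=[0.4606, -0.1515, 0.8746] o=[0.2001, -0.9090, 0.0245] → [-0.2650, 0.0058, 0.1406, 0.4606, -0.1515, 0.8746]
V = J·q̇ = [0.3873, 0.3405, 0.0284, -0.1659, -0.2043, 1.1877]

0.3873 0.3405 0.0284 -0.1659 -0.2043 1.1877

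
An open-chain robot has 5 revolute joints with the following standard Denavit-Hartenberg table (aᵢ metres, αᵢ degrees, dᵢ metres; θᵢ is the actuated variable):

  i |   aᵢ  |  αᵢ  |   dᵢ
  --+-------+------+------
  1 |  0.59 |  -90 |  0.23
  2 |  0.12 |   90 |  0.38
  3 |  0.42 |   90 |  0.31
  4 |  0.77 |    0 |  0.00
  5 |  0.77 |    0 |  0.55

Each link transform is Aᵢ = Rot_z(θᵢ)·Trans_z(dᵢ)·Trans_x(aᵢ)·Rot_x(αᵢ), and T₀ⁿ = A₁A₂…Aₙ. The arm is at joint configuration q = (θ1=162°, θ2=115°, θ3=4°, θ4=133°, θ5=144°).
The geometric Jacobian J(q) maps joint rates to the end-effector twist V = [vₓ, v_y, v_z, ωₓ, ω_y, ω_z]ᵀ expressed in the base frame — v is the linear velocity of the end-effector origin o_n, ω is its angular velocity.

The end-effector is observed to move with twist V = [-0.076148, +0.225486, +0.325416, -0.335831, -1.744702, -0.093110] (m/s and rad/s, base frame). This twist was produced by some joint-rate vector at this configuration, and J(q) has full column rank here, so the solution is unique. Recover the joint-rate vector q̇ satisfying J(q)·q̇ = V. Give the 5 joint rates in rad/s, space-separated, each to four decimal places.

-0.2560 0.9800 -0.2680 -0.4730 -0.3120

o_n = [-0.5435, 0.3548, 0.0507]
J₁: ẑ×o_n = [-0.3548, -0.5435, 0.0000], ω = ẑ
J2: z=[-0.3090, -0.9511, 0.0000] o=[-0.5611, 0.1823, 0.2300] → [0.1706, -0.0554, -0.0365, -0.3090, -0.9511, 0.0000]
J3: z=[-0.8619, 0.2801, -0.4226] o=[-0.6303, -0.1948, 0.1212] → [0.2125, -0.0975, -0.4980, -0.8619, 0.2801, -0.4226]
J4: z=[0.3363, 0.9396, -0.0632] o=[-0.7382, -0.1905, -0.3895] → [0.4481, -0.1603, 0.0004, 0.3363, 0.9396, -0.0632]
J5: z=[0.3363, 0.9396, -0.0632] o=[-1.4228, 0.0705, -0.1527] → [0.2091, -0.1240, -0.7306, 0.3363, 0.9396, -0.0632]
q̇ = J⁺·V = [-0.2560, 0.9800, -0.2680, -0.4730, -0.3120]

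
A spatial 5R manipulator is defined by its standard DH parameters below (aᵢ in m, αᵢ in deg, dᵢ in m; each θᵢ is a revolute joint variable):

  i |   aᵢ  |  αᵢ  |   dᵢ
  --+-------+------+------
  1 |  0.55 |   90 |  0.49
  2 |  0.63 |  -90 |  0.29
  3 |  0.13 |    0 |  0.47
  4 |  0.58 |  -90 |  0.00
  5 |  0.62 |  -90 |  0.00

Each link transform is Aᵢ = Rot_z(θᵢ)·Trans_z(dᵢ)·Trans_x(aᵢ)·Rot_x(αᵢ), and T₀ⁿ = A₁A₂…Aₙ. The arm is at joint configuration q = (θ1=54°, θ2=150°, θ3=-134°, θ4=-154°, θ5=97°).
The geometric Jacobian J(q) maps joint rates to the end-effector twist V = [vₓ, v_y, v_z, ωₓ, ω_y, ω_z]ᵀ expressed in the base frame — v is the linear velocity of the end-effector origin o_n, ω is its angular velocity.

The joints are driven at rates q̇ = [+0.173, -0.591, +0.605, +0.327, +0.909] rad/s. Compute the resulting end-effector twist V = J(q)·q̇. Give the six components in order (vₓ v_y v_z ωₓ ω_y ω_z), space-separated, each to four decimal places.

0.7756 0.3226 -0.0281 -0.5392 0.7412 -1.0664

o_n = [-0.0659, 0.0730, 0.9637]
J₁: ẑ×o_n = [-0.0730, -0.0659, 0.0000], ω = ẑ
J2: z=[0.8090, -0.5878, 0.0000] o=[0.3233, 0.4450, 0.4900] → [-0.2784, -0.3832, -0.5297, 0.8090, -0.5878, 0.0000]
J3: z=[-0.2939, -0.4045, -0.8660] o=[0.2372, -0.1669, 0.8050] → [0.1436, 0.3092, -0.1931, -0.2939, -0.4045, -0.8660]
J4: z=[-0.2939, -0.4045, -0.8660] o=[0.2207, -0.3487, 0.3528] → [0.1181, 0.4278, -0.2399, -0.2939, -0.4045, -0.8660]
J5: z=[0.2341, 0.8480, -0.4755] o=[-0.3168, -0.1501, 0.4424] → [0.5481, -0.2413, -0.1605, 0.2341, 0.8480, -0.4755]
V = J·q̇ = [0.7756, 0.3226, -0.0281, -0.5392, 0.7412, -1.0664]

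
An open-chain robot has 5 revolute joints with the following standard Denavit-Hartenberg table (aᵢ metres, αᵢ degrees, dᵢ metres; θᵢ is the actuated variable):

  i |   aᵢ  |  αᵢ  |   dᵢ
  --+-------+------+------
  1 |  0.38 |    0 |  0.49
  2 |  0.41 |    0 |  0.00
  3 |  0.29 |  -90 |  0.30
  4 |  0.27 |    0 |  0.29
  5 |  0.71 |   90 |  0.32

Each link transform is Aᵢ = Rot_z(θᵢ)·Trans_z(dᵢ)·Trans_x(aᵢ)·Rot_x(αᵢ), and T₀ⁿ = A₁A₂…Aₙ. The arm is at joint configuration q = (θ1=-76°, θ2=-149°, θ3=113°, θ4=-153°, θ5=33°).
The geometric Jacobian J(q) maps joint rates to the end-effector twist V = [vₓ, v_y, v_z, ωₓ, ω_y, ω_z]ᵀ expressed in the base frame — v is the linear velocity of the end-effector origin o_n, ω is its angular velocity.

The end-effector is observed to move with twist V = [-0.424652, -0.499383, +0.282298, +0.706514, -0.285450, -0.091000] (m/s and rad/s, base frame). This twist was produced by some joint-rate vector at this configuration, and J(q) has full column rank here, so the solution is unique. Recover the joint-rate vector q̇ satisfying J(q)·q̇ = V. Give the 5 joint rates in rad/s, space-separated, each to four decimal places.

-0.9190 0.6190 0.2090 0.0490 0.7130

o_n = [0.4821, -0.0240, 1.5275]
J₁: ẑ×o_n = [0.0240, 0.4821, -0.0000], ω = ẑ
J2: z=[0.0000, 0.0000, 1.0000] o=[0.0919, -0.3687, 0.4900] → [-0.3447, 0.3901, 0.0000, 0.0000, 0.0000, 1.0000]
J3: z=[0.0000, 0.0000, 1.0000] o=[-0.1980, -0.0788, 0.4900] → [-0.0548, 0.6801, 0.0000, 0.0000, 0.0000, 1.0000]
J4: z=[0.9272, -0.3746, 0.0000] o=[-0.3066, -0.3477, 0.7900] → [-0.2763, -0.6838, 0.5956, 0.9272, -0.3746, 0.0000]
J5: z=[0.9272, -0.3746, 0.0000] o=[0.0524, -0.2333, 0.9126] → [-0.2303, -0.5701, 0.3550, 0.9272, -0.3746, 0.0000]
q̇ = J⁺·V = [-0.9190, 0.6190, 0.2090, 0.0490, 0.7130]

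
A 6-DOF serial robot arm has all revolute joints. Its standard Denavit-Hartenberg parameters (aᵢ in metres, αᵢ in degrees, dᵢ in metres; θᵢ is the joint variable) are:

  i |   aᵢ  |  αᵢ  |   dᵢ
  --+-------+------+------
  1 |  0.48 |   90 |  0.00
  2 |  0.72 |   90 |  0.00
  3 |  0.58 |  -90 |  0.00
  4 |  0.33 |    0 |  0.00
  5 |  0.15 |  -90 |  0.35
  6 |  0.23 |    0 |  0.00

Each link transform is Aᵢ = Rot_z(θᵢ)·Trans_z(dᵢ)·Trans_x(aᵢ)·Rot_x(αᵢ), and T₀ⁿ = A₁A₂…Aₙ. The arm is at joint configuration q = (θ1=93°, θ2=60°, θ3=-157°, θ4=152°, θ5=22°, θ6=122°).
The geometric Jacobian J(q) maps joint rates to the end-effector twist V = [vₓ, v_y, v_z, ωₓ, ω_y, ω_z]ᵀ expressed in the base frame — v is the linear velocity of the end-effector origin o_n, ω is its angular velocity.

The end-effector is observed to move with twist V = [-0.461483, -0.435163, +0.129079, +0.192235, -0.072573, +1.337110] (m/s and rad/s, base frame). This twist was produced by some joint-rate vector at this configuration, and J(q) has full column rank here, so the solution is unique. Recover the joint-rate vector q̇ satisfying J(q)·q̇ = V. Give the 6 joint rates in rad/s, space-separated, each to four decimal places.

o_n = [-0.2763, 0.6000, 0.5471]
J₁: ẑ×o_n = [-0.6000, -0.2763, 0.0000], ω = ẑ
J2: z=[0.9986, 0.0523, 0.0000] o=[-0.0251, 0.4793, 0.0000] → [0.0286, -0.5464, 0.1336, 0.9986, 0.0523, 0.0000]
J3: z=[-0.0453, 0.8648, -0.5000] o=[-0.0440, 0.8388, 0.6235] → [-0.1855, 0.1127, 0.2117, -0.0453, 0.8648, -0.5000]
J4: z=[-0.9295, 0.1469, 0.3384] o=[-0.2563, 0.5604, 0.1612] → [0.0433, 0.3520, -0.0338, -0.9295, 0.1469, 0.3384]
J5: z=[-0.9295, 0.1469, 0.3384] o=[-0.1426, 0.5663, 0.4709] → [-0.0002, 0.0256, -0.0116, -0.9295, 0.1469, 0.3384]
J6: z=[-0.0068, 0.9103, -0.4139] o=[-0.4126, 0.6758, 0.7161] → [-0.1852, -0.0576, -0.1236, -0.0068, 0.9103, -0.4139]
q̇ = J⁺·V = [0.9610, 0.9300, 0.0070, 0.9250, -0.1310, -0.2680]

0.9610 0.9300 0.0070 0.9250 -0.1310 -0.2680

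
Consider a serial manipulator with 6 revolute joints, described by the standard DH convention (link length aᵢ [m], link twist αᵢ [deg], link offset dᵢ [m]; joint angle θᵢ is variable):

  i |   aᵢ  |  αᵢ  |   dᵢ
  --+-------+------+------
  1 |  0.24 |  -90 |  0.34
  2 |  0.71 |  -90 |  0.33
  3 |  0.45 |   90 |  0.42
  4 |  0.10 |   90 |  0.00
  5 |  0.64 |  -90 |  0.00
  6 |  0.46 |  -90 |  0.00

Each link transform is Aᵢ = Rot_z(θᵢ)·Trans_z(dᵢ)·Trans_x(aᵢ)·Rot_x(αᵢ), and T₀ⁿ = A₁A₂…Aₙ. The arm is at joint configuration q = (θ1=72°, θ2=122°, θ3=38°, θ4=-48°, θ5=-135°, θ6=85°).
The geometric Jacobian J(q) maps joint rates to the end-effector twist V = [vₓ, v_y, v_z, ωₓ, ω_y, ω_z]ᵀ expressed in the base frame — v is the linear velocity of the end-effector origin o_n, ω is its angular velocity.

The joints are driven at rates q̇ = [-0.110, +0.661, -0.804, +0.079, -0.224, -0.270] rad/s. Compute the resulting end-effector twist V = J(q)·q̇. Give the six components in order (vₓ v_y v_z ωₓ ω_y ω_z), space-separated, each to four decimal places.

o_n = [0.0329, -1.1245, 0.1660]
J₁: ẑ×o_n = [1.1245, 0.0329, -0.0000], ω = ẑ
J2: z=[-0.9511, 0.3090, 0.0000] o=[0.0742, 0.2283, 0.3400] → [-0.0538, -0.1654, 1.2993, -0.9511, 0.3090, 0.0000]
J3: z=[-0.2621, -0.8065, 0.5299] o=[-0.3559, -0.0276, -0.2621] → [0.2359, 0.3182, 0.6011, -0.2621, -0.8065, 0.5299]
J4: z=[-0.8503, -0.0668, -0.5221] o=[-0.2606, -0.6307, -0.3403] → [-0.2916, 0.2773, 0.4395, -0.8503, -0.0668, -0.5221]
J5: z=[-0.1639, 0.9762, 0.1420] o=[-0.2106, -0.6100, -0.4244] → [0.6494, 0.1313, -0.1533, -0.1639, 0.9762, 0.1420]
J6: z=[0.9549, 0.1931, -0.2255] o=[-0.0522, -0.6732, 0.1925] → [-0.1069, 0.0061, -0.4474, 0.9549, 0.1931, -0.2255]
V = J·q̇ = [-0.4886, -0.3780, 0.5655, -0.7062, 0.5766, -0.5482]

-0.4886 -0.3780 0.5655 -0.7062 0.5766 -0.5482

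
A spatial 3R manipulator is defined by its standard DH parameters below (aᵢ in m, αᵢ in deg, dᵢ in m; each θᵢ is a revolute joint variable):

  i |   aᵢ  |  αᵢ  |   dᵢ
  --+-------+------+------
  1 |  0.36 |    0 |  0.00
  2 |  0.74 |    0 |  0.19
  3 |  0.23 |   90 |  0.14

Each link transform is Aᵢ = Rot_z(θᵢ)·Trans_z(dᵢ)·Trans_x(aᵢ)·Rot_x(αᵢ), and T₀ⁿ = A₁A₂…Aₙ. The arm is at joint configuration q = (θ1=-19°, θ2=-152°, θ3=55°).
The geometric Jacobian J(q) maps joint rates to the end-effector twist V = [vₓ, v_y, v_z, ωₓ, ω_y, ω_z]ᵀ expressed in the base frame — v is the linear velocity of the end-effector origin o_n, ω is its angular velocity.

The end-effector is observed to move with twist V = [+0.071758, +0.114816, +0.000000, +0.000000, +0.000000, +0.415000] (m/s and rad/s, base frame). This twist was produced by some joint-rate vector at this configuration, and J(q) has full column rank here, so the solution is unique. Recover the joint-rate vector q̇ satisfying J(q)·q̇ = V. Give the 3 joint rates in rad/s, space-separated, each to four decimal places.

o_n = [-0.4913, -0.4397, 0.3300]
J₁: ẑ×o_n = [0.4397, -0.4913, 0.0000], ω = ẑ
J2: z=[0.0000, 0.0000, 1.0000] o=[0.3404, -0.1172, 0.0000] → [0.3225, -0.8317, 0.0000, 0.0000, 0.0000, 1.0000]
J3: z=[0.0000, 0.0000, 1.0000] o=[-0.3905, -0.2330, 0.1900] → [0.2067, -0.1008, 0.0000, 0.0000, 0.0000, 1.0000]
q̇ = J⁺·V = [0.0630, -0.2480, 0.6000]

0.0630 -0.2480 0.6000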